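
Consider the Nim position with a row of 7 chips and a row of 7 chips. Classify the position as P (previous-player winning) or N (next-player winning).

P-position

In binary:
  111  (7)
  111  (7)
  ---
  000  (0)
The nim-sum is 0, so this is a P-position: the player to move is in a losing position under optimal play.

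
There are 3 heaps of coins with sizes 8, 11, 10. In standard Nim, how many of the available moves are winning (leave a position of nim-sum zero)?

3

Nim-sum: 8 XOR 11 XOR 10 = 9.
The overall nim-sum is X = 9. A heap of size p has a winning move iff p XOR X < p (reduce it to p XOR X).
  8: 8 XOR 9 = 1 < 8 — winning move (to 1).
  11: 11 XOR 9 = 2 < 11 — winning move (to 2).
  10: 10 XOR 9 = 3 < 10 — winning move (to 3).
That gives 3 winning moves.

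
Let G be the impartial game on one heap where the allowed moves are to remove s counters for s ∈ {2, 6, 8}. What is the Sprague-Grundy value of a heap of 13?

2

Grundy values for subtraction set {2, 6, 8}:
g(0) = mex{} = 0
g(1) = mex{} = 0
g(2) = mex{0} = 1
g(3) = mex{0} = 1
g(4) = mex{1} = 0
g(5) = mex{1} = 0
g(6) = mex{0} = 1
g(7) = mex{0} = 1
g(8) = mex{0,1} = 2
g(9) = mex{0,1} = 2
g(10) = mex{0,1,2} = 3
g(11) = mex{0,1,2} = 3
g(12) = mex{0,1,3} = 2
g(13) = mex{0,1,3} = 2
So g(13) = 2.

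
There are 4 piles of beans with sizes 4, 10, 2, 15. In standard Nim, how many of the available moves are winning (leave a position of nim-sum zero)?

3

Nim-sum: 4 ^ 10 ^ 2 ^ 15 = 3.
The overall nim-sum is X = 3. A pile of size p has a winning move iff p XOR X < p (reduce it to p XOR X).
  4: 4 XOR 3 = 7 ≥ 4 — no move.
  10: 10 XOR 3 = 9 < 10 — winning move (to 9).
  2: 2 XOR 3 = 1 < 2 — winning move (to 1).
  15: 15 XOR 3 = 12 < 15 — winning move (to 12).
That gives 3 winning moves.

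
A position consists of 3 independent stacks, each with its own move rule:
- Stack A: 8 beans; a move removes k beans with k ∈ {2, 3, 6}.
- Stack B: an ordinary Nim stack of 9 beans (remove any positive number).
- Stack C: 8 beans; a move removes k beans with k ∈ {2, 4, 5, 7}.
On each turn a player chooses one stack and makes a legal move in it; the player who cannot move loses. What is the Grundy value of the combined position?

15

Grundy values for stack A (subtraction set {2, 3, 6}):
k:     0  1  2  3  4  5  6  7  8
g(k):  0  0  1  1  2  0  3  1  2
So g(8) = 2.
Stack B is a plain Nim stack of size 9, so its Grundy value is 9.
Grundy values for stack C (subtraction set {2, 4, 5, 7}):
k:     0  1  2  3  4  5  6  7  8
g(k):  0  0  1  1  2  2  3  3  4
So g(8) = 4.
The value of a disjunctive sum is the nim-sum of the parts.
Combined value = 2 XOR 9 XOR 4 = 15.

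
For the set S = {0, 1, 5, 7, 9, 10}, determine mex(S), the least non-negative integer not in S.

The values 0, 1 are all present; 2 is the first non-negative integer missing from the set.

2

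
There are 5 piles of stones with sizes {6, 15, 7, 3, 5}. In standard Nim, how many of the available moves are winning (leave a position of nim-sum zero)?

1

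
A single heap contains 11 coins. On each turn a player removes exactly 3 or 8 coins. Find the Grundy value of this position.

Grundy values for subtraction set {3, 8}:
k:     0  1  2  3  4  5  6  7  8  9 10 11
g(k):  0  0  0  1  1  1  0  0  2  1  1  0
So g(11) = 0.

0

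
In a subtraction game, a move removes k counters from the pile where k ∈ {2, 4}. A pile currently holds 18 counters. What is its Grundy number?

Compute g(0), g(1), … for moves {2, 4}:
k:     0  1  2  3  4  5  6  7  8  9 10 11 12 13 14 15 16 17 18
g(k):  0  0  1  1  2  2  0  0  1  1  2  2  0  0  1  1  2  2  0
So g(18) = 0.

0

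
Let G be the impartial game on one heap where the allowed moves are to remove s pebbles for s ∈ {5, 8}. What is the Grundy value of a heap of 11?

2

Build the Grundy sequence with g(k) = mex{g(k−s) : s ∈ {5, 8}, s ≤ k}:
g(0) = mex{} = 0
g(1) = mex{} = 0
g(2) = mex{} = 0
g(3) = mex{} = 0
g(4) = mex{} = 0
g(5) = mex{0} = 1
g(6) = mex{0} = 1
g(7) = mex{0} = 1
g(8) = mex{0} = 1
g(9) = mex{0} = 1
g(10) = mex{0,1} = 2
g(11) = mex{0,1} = 2
So g(11) = 2.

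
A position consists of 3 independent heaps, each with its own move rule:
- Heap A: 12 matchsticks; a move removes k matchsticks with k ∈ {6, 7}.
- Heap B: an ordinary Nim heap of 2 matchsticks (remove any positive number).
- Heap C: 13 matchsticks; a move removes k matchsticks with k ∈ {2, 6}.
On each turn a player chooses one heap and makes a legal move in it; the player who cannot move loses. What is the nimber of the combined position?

Build the Grundy sequence for heap A with g(k) = mex{g(k−s) : s ∈ {6, 7}, s ≤ k}:
g(0) = mex{} = 0
g(1) = mex{} = 0
g(2) = mex{} = 0
g(3) = mex{} = 0
g(4) = mex{} = 0
g(5) = mex{} = 0
g(6) = mex{0} = 1
g(7) = mex{0} = 1
g(8) = mex{0} = 1
g(9) = mex{0} = 1
g(10) = mex{0} = 1
g(11) = mex{0} = 1
g(12) = mex{0,1} = 2
So g(12) = 2.
Heap B is a plain Nim heap of size 2, so its Grundy value is 2.
Grundy values for heap C (subtraction set {2, 6}):
g(0) = mex{} = 0
g(1) = mex{} = 0
g(2) = mex{0} = 1
g(3) = mex{0} = 1
g(4) = mex{1} = 0
g(5) = mex{1} = 0
g(6) = mex{0} = 1
g(7) = mex{0} = 1
g(8) = mex{1} = 0
g(9) = mex{1} = 0
g(10) = mex{0} = 1
g(11) = mex{0} = 1
g(12) = mex{1} = 0
g(13) = mex{1} = 0
So g(13) = 0.
By the Sprague-Grundy theorem, the Grundy value of a sum of independent games is the XOR of the component values.
Combined value = 2 ⊕ 2 ⊕ 0 = 0.

0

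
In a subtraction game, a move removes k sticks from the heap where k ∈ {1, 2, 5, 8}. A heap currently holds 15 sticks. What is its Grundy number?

0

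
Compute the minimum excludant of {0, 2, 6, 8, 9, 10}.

1

0 is in the set but 1 is not, so the mex is 1.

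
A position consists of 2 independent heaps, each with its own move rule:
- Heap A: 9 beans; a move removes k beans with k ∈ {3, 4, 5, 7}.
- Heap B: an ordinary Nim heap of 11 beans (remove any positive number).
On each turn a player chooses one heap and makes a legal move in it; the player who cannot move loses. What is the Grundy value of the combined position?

8

For heap A, compute g(0), g(1), … with moves {3, 4, 5, 7}:
k:     0  1  2  3  4  5  6  7  8  9
g(k):  0  0  0  1  1  1  2  2  2  3
So g(9) = 3.
Heap B is a plain Nim heap of size 11, so its Grundy value is 11.
By the Sprague-Grundy theorem, the Grundy value of a sum of independent games is the XOR of the component values.
Combined value = 3 XOR 11 = 8.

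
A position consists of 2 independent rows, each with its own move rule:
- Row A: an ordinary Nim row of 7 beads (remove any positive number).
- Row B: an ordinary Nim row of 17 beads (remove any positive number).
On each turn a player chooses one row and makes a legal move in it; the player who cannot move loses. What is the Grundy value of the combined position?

22

Row A is a plain Nim row of size 7, so its Grundy value is 7.
Row B is a plain Nim row of size 17, so its Grundy value is 17.
The value of a disjunctive sum is the nim-sum of the parts.
Combined value = 7 XOR 17 = 22.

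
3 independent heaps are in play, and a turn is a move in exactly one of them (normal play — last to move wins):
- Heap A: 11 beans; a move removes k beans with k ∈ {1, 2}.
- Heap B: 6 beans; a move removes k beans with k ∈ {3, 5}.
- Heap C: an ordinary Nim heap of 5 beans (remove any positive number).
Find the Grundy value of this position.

Build the Grundy sequence for heap A with g(k) = mex{g(k−s) : s ∈ {1, 2}, s ≤ k}:
k:     0  1  2  3  4  5  6  7  8  9 10 11
g(k):  0  1  2  0  1  2  0  1  2  0  1  2
So g(11) = 2.
Grundy values for heap B (subtraction set {3, 5}):
k:     0  1  2  3  4  5  6
g(k):  0  0  0  1  1  1  2
So g(6) = 2.
Heap C is a plain Nim heap of size 5, so its Grundy value is 5.
The value of a disjunctive sum is the nim-sum of the parts.
Combined value = 2 ⊕ 2 ⊕ 5 = 5.

5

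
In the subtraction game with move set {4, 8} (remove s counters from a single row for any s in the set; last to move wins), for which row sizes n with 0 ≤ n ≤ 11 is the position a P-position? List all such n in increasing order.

Compute g(0), g(1), … for moves {4, 8}:
k:     0  1  2  3  4  5  6  7  8  9 10 11
g(k):  0  0  0  0  1  1  1  1  2  2  2  2
The P-positions (g = 0) in 0..11 are 0, 1, 2, 3.

0, 1, 2, 3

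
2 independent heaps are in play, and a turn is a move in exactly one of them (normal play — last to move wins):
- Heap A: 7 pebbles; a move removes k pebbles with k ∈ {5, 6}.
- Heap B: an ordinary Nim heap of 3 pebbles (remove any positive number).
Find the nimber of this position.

For heap A, compute g(0), g(1), … with moves {5, 6}:
k:     0  1  2  3  4  5  6  7
g(k):  0  0  0  0  0  1  1  1
So g(7) = 1.
Heap B is a plain Nim heap of size 3, so its Grundy value is 3.
The value of a disjunctive sum is the nim-sum of the parts.
Combined value = 1 ⊕ 3 = 2.

2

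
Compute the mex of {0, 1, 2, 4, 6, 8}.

The values 0, 1, 2 are all present; 3 is the first non-negative integer missing from the set.

3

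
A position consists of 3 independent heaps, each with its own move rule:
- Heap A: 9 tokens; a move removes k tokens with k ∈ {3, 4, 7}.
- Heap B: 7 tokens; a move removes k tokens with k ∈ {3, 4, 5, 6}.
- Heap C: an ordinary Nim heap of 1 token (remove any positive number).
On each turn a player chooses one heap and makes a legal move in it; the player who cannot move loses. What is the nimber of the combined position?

0

For heap A, compute g(0), g(1), … with moves {3, 4, 7}:
k:     0  1  2  3  4  5  6  7  8  9
g(k):  0  0  0  1  1  1  2  2  2  3
So g(9) = 3.
Grundy values for heap B (subtraction set {3, 4, 5, 6}):
k:     0  1  2  3  4  5  6  7
g(k):  0  0  0  1  1  1  2  2
So g(7) = 2.
Heap C is a plain Nim heap of size 1, so its Grundy value is 1.
The value of a disjunctive sum is the nim-sum of the parts.
Combined value = 3 ⊕ 2 ⊕ 1 = 0.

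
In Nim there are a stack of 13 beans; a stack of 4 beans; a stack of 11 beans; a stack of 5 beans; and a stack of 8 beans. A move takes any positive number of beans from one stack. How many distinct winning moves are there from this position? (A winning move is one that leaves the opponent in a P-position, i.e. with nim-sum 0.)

3

Nim-sum: 13 ⊕ 4 ⊕ 11 ⊕ 5 ⊕ 8 = 15.
The overall nim-sum is X = 15. A stack of size p has a winning move iff p XOR X < p (reduce it to p XOR X).
  13: 13 XOR 15 = 2 < 13 — winning move (to 2).
  4: 4 XOR 15 = 11 ≥ 4 — no move.
  11: 11 XOR 15 = 4 < 11 — winning move (to 4).
  5: 5 XOR 15 = 10 ≥ 5 — no move.
  8: 8 XOR 15 = 7 < 8 — winning move (to 7).
That gives 3 winning moves.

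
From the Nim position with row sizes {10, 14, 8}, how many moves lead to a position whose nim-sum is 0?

Nim-sum: 10 ⊕ 14 ⊕ 8 = 12.
The overall nim-sum is X = 12. A row of size p has a winning move iff p XOR X < p (reduce it to p XOR X).
  10: 10 XOR 12 = 6 < 10 — winning move (to 6).
  14: 14 XOR 12 = 2 < 14 — winning move (to 2).
  8: 8 XOR 12 = 4 < 8 — winning move (to 4).
That gives 3 winning moves.

3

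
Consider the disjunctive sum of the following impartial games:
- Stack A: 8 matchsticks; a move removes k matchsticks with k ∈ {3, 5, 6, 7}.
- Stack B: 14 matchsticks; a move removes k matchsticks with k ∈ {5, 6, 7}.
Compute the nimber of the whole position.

2

For stack A, compute g(0), g(1), … with moves {3, 5, 6, 7}:
k:     0  1  2  3  4  5  6  7  8
g(k):  0  0  0  1  1  1  2  2  2
So g(8) = 2.
Grundy values for stack B (subtraction set {5, 6, 7}):
g(0) = mex{} = 0
g(1) = mex{} = 0
g(2) = mex{} = 0
g(3) = mex{} = 0
g(4) = mex{} = 0
g(5) = mex{0} = 1
g(6) = mex{0} = 1
g(7) = mex{0} = 1
g(8) = mex{0} = 1
g(9) = mex{0} = 1
g(10) = mex{0,1} = 2
g(11) = mex{0,1} = 2
g(12) = mex{1} = 0
g(13) = mex{1} = 0
g(14) = mex{1} = 0
So g(14) = 0.
By the Sprague-Grundy theorem, the Grundy value of a sum of independent games is the XOR of the component values.
Combined value = 2 ⊕ 0 = 2.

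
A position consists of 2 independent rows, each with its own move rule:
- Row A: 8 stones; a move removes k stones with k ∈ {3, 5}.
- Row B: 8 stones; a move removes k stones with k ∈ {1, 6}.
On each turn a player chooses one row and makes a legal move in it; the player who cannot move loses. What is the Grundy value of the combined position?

For row A, compute g(0), g(1), … with moves {3, 5}:
g(0) = mex{} = 0
g(1) = mex{} = 0
g(2) = mex{} = 0
g(3) = mex{0} = 1
g(4) = mex{0} = 1
g(5) = mex{0} = 1
g(6) = mex{0,1} = 2
g(7) = mex{0,1} = 2
g(8) = mex{1} = 0
So g(8) = 0.
For row B, compute g(0), g(1), … with moves {1, 6}:
g(0) = mex{} = 0
g(1) = mex{0} = 1
g(2) = mex{1} = 0
g(3) = mex{0} = 1
g(4) = mex{1} = 0
g(5) = mex{0} = 1
g(6) = mex{0,1} = 2
g(7) = mex{1,2} = 0
g(8) = mex{0} = 1
So g(8) = 1.
By the Sprague-Grundy theorem, the Grundy value of a sum of independent games is the XOR of the component values.
Combined value = 0 ⊕ 1 = 1.

1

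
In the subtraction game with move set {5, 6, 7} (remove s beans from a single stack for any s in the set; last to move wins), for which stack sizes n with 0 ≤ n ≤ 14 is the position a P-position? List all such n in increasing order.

Build the Grundy sequence with g(k) = mex{g(k−s) : s ∈ {5, 6, 7}, s ≤ k}:
k:     0  1  2  3  4  5  6  7  8  9 10 11 12 13 14
g(k):  0  0  0  0  0  1  1  1  1  1  2  2  0  0  0
The P-positions (g = 0) in 0..14 are 0, 1, 2, 3, 4, 12, 13, 14.

0, 1, 2, 3, 4, 12, 13, 14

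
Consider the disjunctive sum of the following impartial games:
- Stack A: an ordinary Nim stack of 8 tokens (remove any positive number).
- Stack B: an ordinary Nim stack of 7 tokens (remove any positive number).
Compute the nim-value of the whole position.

Stack A is a plain Nim stack of size 8, so its Grundy value is 8.
Stack B is a plain Nim stack of size 7, so its Grundy value is 7.
By the Sprague-Grundy theorem, the Grundy value of a sum of independent games is the XOR of the component values.
Combined value = 8 XOR 7 = 15.

15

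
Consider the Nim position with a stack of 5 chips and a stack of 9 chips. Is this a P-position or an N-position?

N-position

Nim-sum: 5 XOR 9 = 12.
The nim-sum is 12 ≠ 0, so this is an N-position: the player to move can win.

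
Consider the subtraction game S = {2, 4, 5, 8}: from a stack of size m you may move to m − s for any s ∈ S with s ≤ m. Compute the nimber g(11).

Grundy values for subtraction set {2, 4, 5, 8}:
k:     0  1  2  3  4  5  6  7  8  9 10 11
g(k):  0  0  1  1  2  2  3  0  4  1  0  2
So g(11) = 2.

2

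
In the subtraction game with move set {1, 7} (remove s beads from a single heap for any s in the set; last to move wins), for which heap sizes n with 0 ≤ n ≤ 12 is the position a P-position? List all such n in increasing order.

0, 2, 4, 6, 8, 10, 12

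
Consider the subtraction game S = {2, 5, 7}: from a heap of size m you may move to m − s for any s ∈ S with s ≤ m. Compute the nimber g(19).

3

Grundy values for subtraction set {2, 5, 7}:
k:     0  1  2  3  4  5  6  7  8  9 10 11 12 13 14 15 16 17 18 19
g(k):  0  0  1  1  0  2  1  3  2  2  0  3  1  0  0  1  1  2  2  3
So g(19) = 3.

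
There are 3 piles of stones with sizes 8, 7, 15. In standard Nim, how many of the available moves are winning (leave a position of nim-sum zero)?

0

Bitwise XOR of the heap sizes:
  1000  (8)
  0111  (7)
  1111  (15)
  ----
  0000  (0)
The nim-sum is already 0, so every move leaves a nonzero nim-sum — there are no winning moves.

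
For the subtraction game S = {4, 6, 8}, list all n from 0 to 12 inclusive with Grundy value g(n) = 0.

0, 1, 2, 3, 12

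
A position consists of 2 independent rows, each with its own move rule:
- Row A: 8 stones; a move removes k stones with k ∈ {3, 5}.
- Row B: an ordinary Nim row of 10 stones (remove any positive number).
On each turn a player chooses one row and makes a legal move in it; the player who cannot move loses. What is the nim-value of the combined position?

10

For row A, compute g(0), g(1), … with moves {3, 5}:
k:     0  1  2  3  4  5  6  7  8
g(k):  0  0  0  1  1  1  2  2  0
So g(8) = 0.
Row B is a plain Nim row of size 10, so its Grundy value is 10.
The value of a disjunctive sum is the nim-sum of the parts.
Combined value = 0 ⊕ 10 = 10.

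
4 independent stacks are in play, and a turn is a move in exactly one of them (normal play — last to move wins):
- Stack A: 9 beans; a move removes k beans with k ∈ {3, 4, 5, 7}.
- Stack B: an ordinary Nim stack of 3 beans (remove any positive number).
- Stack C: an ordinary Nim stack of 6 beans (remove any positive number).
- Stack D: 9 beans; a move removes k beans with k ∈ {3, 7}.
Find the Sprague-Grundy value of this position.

Build the Grundy sequence for stack A with g(k) = mex{g(k−s) : s ∈ {3, 4, 5, 7}, s ≤ k}:
k:     0  1  2  3  4  5  6  7  8  9
g(k):  0  0  0  1  1  1  2  2  2  3
So g(9) = 3.
Stack B is a plain Nim stack of size 3, so its Grundy value is 3.
Stack C is a plain Nim stack of size 6, so its Grundy value is 6.
Build the Grundy sequence for stack D with g(k) = mex{g(k−s) : s ∈ {3, 7}, s ≤ k}:
g(0) = mex{} = 0
g(1) = mex{} = 0
g(2) = mex{} = 0
g(3) = mex{0} = 1
g(4) = mex{0} = 1
g(5) = mex{0} = 1
g(6) = mex{1} = 0
g(7) = mex{0,1} = 2
g(8) = mex{0,1} = 2
g(9) = mex{0} = 1
So g(9) = 1.
By the Sprague-Grundy theorem, the Grundy value of a sum of independent games is the XOR of the component values.
Combined value = 3 XOR 3 XOR 6 XOR 1 = 7.

7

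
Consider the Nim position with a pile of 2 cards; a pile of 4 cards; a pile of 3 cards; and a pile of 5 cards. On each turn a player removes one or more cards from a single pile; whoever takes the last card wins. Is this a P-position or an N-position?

P-position

Compute the nim-sum pairwise:
2 ⊕ 4 = 6
6 ⊕ 3 = 5
5 ⊕ 5 = 0
The nim-sum is 0, so this is a P-position: the player to move is in a losing position under optimal play.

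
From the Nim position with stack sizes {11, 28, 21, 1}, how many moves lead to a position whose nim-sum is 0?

1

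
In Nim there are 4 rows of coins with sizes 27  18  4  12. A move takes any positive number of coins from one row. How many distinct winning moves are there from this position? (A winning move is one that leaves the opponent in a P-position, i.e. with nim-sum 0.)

Compute the nim-sum pairwise:
27 ^ 18 = 9
9 ^ 4 = 13
13 ^ 12 = 1
The overall nim-sum is X = 1. A row of size p has a winning move iff p XOR X < p (reduce it to p XOR X).
  27: 27 XOR 1 = 26 < 27 — winning move (to 26).
  18: 18 XOR 1 = 19 ≥ 18 — no move.
  4: 4 XOR 1 = 5 ≥ 4 — no move.
  12: 12 XOR 1 = 13 ≥ 12 — no move.
That gives 1 winning move.

1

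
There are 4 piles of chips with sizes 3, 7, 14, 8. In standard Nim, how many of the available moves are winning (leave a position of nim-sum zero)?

3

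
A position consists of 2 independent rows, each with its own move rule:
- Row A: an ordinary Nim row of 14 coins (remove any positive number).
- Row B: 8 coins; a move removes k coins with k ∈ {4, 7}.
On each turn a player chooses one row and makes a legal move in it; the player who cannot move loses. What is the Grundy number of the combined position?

12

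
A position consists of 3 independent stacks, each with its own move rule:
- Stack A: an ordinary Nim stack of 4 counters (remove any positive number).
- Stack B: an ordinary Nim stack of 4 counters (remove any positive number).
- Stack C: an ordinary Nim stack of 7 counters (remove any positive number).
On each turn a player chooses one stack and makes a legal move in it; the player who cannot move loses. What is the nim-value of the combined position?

Stack A is a plain Nim stack of size 4, so its Grundy value is 4.
Stack B is a plain Nim stack of size 4, so its Grundy value is 4.
Stack C is a plain Nim stack of size 7, so its Grundy value is 7.
The value of a disjunctive sum is the nim-sum of the parts.
Combined value = 4 ⊕ 4 ⊕ 7 = 7.

7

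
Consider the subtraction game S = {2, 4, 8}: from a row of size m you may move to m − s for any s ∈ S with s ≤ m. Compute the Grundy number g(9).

1

Compute g(0), g(1), … for moves {2, 4, 8}:
k:     0  1  2  3  4  5  6  7  8  9
g(k):  0  0  1  1  2  2  0  0  1  1
So g(9) = 1.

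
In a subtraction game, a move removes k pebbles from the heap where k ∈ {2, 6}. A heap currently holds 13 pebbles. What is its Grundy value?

Grundy values for subtraction set {2, 6}:
g(0) = mex{} = 0
g(1) = mex{} = 0
g(2) = mex{0} = 1
g(3) = mex{0} = 1
g(4) = mex{1} = 0
g(5) = mex{1} = 0
g(6) = mex{0} = 1
g(7) = mex{0} = 1
g(8) = mex{1} = 0
g(9) = mex{1} = 0
g(10) = mex{0} = 1
g(11) = mex{0} = 1
g(12) = mex{1} = 0
g(13) = mex{1} = 0
So g(13) = 0.

0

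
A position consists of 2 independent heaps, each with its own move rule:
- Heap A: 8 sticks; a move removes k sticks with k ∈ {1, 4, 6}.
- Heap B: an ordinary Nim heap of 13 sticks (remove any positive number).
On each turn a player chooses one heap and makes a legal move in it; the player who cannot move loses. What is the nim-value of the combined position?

12

Build the Grundy sequence for heap A with g(k) = mex{g(k−s) : s ∈ {1, 4, 6}, s ≤ k}:
g(0) = mex{} = 0
g(1) = mex{0} = 1
g(2) = mex{1} = 0
g(3) = mex{0} = 1
g(4) = mex{0,1} = 2
g(5) = mex{1,2} = 0
g(6) = mex{0} = 1
g(7) = mex{1} = 0
g(8) = mex{0,2} = 1
So g(8) = 1.
Heap B is a plain Nim heap of size 13, so its Grundy value is 13.
By the Sprague-Grundy theorem, the Grundy value of a sum of independent games is the XOR of the component values.
Combined value = 1 ⊕ 13 = 12.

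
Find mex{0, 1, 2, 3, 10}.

4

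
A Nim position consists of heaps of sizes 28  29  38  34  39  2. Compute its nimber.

32

Nim-sum: 28 ^ 29 ^ 38 ^ 34 ^ 39 ^ 2 = 32.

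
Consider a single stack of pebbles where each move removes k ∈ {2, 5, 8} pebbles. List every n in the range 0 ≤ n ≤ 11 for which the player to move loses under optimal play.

0, 1, 4, 7, 10, 11

Build the Grundy sequence with g(k) = mex{g(k−s) : s ∈ {2, 5, 8}, s ≤ k}:
k:     0  1  2  3  4  5  6  7  8  9 10 11
g(k):  0  0  1  1  0  2  1  0  2  1  0  0
The P-positions (g = 0) in 0..11 are 0, 1, 4, 7, 10, 11.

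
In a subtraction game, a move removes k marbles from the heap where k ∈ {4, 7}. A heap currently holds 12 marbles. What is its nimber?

0

Compute g(0), g(1), … for moves {4, 7}:
k:     0  1  2  3  4  5  6  7  8  9 10 11 12
g(k):  0  0  0  0  1  1  1  1  2  2  2  0  0
So g(12) = 0.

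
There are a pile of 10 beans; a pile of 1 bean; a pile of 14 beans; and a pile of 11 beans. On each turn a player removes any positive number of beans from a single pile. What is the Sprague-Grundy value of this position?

14

Compute the nim-sum pairwise:
10 ^ 1 = 11
11 ^ 14 = 5
5 ^ 11 = 14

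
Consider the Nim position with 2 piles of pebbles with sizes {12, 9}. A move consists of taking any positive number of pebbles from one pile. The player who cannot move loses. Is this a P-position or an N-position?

Nim-sum: 12 XOR 9 = 5.
The nim-sum is 5 ≠ 0, so this is an N-position: the player to move can win.

N-position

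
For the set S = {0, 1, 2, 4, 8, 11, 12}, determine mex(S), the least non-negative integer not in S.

The values 0, 1, 2 are all present; 3 is the first non-negative integer missing from the set.

3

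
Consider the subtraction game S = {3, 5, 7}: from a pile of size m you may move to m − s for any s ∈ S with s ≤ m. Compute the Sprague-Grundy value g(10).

0

Compute g(0), g(1), … for moves {3, 5, 7}:
g(0) = mex{} = 0
g(1) = mex{} = 0
g(2) = mex{} = 0
g(3) = mex{0} = 1
g(4) = mex{0} = 1
g(5) = mex{0} = 1
g(6) = mex{0,1} = 2
g(7) = mex{0,1} = 2
g(8) = mex{0,1} = 2
g(9) = mex{0,1,2} = 3
g(10) = mex{1,2} = 0
So g(10) = 0.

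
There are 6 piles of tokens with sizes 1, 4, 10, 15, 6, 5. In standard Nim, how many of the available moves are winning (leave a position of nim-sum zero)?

3

Nim-sum: 1 ^ 4 ^ 10 ^ 15 ^ 6 ^ 5 = 3.
The overall nim-sum is X = 3. A pile of size p has a winning move iff p XOR X < p (reduce it to p XOR X).
  1: 1 XOR 3 = 2 ≥ 1 — no move.
  4: 4 XOR 3 = 7 ≥ 4 — no move.
  10: 10 XOR 3 = 9 < 10 — winning move (to 9).
  15: 15 XOR 3 = 12 < 15 — winning move (to 12).
  6: 6 XOR 3 = 5 < 6 — winning move (to 5).
  5: 5 XOR 3 = 6 ≥ 5 — no move.
That gives 3 winning moves.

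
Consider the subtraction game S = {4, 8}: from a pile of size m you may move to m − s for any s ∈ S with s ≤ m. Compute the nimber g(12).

0

Grundy values for subtraction set {4, 8}:
g(0) = mex{} = 0
g(1) = mex{} = 0
g(2) = mex{} = 0
g(3) = mex{} = 0
g(4) = mex{0} = 1
g(5) = mex{0} = 1
g(6) = mex{0} = 1
g(7) = mex{0} = 1
g(8) = mex{0,1} = 2
g(9) = mex{0,1} = 2
g(10) = mex{0,1} = 2
g(11) = mex{0,1} = 2
g(12) = mex{1,2} = 0
So g(12) = 0.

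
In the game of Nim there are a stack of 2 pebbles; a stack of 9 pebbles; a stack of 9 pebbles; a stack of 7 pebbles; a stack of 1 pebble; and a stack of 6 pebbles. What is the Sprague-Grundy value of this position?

Compute the nim-sum pairwise:
2 ^ 9 = 11
11 ^ 9 = 2
2 ^ 7 = 5
5 ^ 1 = 4
4 ^ 6 = 2

2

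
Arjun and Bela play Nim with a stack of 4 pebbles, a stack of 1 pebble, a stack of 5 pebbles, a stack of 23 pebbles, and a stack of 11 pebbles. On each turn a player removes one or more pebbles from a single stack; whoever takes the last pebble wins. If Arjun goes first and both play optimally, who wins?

Arjun wins

Compute the nim-sum pairwise:
4 ^ 1 = 5
5 ^ 5 = 0
0 ^ 23 = 23
23 ^ 11 = 28
The nim-sum is 28 ≠ 0, so this is an N-position: the player to move can win; Arjun has a winning move.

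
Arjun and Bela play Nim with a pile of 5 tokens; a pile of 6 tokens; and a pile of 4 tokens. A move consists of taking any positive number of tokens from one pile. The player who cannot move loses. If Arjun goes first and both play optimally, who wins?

Arjun wins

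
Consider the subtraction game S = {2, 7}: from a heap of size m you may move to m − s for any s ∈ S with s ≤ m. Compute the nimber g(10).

0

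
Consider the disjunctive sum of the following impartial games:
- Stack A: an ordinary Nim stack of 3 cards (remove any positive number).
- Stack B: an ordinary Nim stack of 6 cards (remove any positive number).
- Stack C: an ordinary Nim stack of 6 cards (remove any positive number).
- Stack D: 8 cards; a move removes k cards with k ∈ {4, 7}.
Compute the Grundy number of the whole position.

Stack A is a plain Nim stack of size 3, so its Grundy value is 3.
Stack B is a plain Nim stack of size 6, so its Grundy value is 6.
Stack C is a plain Nim stack of size 6, so its Grundy value is 6.
Grundy values for stack D (subtraction set {4, 7}):
g(0) = mex{} = 0
g(1) = mex{} = 0
g(2) = mex{} = 0
g(3) = mex{} = 0
g(4) = mex{0} = 1
g(5) = mex{0} = 1
g(6) = mex{0} = 1
g(7) = mex{0} = 1
g(8) = mex{0,1} = 2
So g(8) = 2.
The value of a disjunctive sum is the nim-sum of the parts.
Combined value = 3 ⊕ 6 ⊕ 6 ⊕ 2 = 1.

1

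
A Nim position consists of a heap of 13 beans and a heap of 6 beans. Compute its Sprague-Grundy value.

Write each in binary and XOR column by column:
  1101  (13)
  0110  (6)
  ----
  1011  (11)

11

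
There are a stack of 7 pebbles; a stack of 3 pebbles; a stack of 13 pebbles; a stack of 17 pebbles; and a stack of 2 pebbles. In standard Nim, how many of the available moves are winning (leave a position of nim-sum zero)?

1

In binary:
  00111  (7)
  00011  (3)
  01101  (13)
  10001  (17)
  00010  (2)
  -----
  11010  (26)
The overall nim-sum is X = 26. A stack of size p has a winning move iff p XOR X < p (reduce it to p XOR X).
  7: 7 XOR 26 = 29 ≥ 7 — no move.
  3: 3 XOR 26 = 25 ≥ 3 — no move.
  13: 13 XOR 26 = 23 ≥ 13 — no move.
  17: 17 XOR 26 = 11 < 17 — winning move (to 11).
  2: 2 XOR 26 = 24 ≥ 2 — no move.
That gives 1 winning move.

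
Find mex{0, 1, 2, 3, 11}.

The values 0, 1, 2, 3 are all present; 4 is the first non-negative integer missing from the set.

4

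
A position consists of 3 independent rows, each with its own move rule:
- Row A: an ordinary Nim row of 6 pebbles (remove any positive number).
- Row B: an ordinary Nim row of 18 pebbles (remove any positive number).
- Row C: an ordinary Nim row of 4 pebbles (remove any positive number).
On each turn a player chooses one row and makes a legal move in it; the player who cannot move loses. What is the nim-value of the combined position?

16

Row A is a plain Nim row of size 6, so its Grundy value is 6.
Row B is a plain Nim row of size 18, so its Grundy value is 18.
Row C is a plain Nim row of size 4, so its Grundy value is 4.
The value of a disjunctive sum is the nim-sum of the parts.
Combined value = 6 XOR 18 XOR 4 = 16.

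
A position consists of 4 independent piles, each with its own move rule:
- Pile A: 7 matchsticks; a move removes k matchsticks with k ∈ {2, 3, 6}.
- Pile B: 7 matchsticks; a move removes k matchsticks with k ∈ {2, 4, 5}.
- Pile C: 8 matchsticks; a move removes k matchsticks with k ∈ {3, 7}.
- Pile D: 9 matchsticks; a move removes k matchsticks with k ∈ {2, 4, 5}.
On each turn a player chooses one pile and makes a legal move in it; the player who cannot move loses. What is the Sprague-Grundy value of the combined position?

2

Build the Grundy sequence for pile A with g(k) = mex{g(k−s) : s ∈ {2, 3, 6}, s ≤ k}:
k:     0  1  2  3  4  5  6  7
g(k):  0  0  1  1  2  0  3  1
So g(7) = 1.
Build the Grundy sequence for pile B with g(k) = mex{g(k−s) : s ∈ {2, 4, 5}, s ≤ k}:
g(0) = mex{} = 0
g(1) = mex{} = 0
g(2) = mex{0} = 1
g(3) = mex{0} = 1
g(4) = mex{0,1} = 2
g(5) = mex{0,1} = 2
g(6) = mex{0,1,2} = 3
g(7) = mex{1,2} = 0
So g(7) = 0.
Grundy values for pile C (subtraction set {3, 7}):
g(0) = mex{} = 0
g(1) = mex{} = 0
g(2) = mex{} = 0
g(3) = mex{0} = 1
g(4) = mex{0} = 1
g(5) = mex{0} = 1
g(6) = mex{1} = 0
g(7) = mex{0,1} = 2
g(8) = mex{0,1} = 2
So g(8) = 2.
Grundy values for pile D (subtraction set {2, 4, 5}):
k:     0  1  2  3  4  5  6  7  8  9
g(k):  0  0  1  1  2  2  3  0  0  1
So g(9) = 1.
By the Sprague-Grundy theorem, the Grundy value of a sum of independent games is the XOR of the component values.
Combined value = 1 XOR 0 XOR 2 XOR 1 = 2.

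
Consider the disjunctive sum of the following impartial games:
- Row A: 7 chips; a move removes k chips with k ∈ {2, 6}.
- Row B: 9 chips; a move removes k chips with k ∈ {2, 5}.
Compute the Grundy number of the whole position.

0

Build the Grundy sequence for row A with g(k) = mex{g(k−s) : s ∈ {2, 6}, s ≤ k}:
k:     0  1  2  3  4  5  6  7
g(k):  0  0  1  1  0  0  1  1
So g(7) = 1.
Grundy values for row B (subtraction set {2, 5}):
g(0) = mex{} = 0
g(1) = mex{} = 0
g(2) = mex{0} = 1
g(3) = mex{0} = 1
g(4) = mex{1} = 0
g(5) = mex{0,1} = 2
g(6) = mex{0} = 1
g(7) = mex{1,2} = 0
g(8) = mex{1} = 0
g(9) = mex{0} = 1
So g(9) = 1.
The value of a disjunctive sum is the nim-sum of the parts.
Combined value = 1 ⊕ 1 = 0.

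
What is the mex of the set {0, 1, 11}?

The values 0, 1 are all present; 2 is the first non-negative integer missing from the set.

2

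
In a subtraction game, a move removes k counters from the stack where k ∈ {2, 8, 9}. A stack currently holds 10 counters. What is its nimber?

3

Compute g(0), g(1), … for moves {2, 8, 9}:
g(0) = mex{} = 0
g(1) = mex{} = 0
g(2) = mex{0} = 1
g(3) = mex{0} = 1
g(4) = mex{1} = 0
g(5) = mex{1} = 0
g(6) = mex{0} = 1
g(7) = mex{0} = 1
g(8) = mex{0,1} = 2
g(9) = mex{0,1} = 2
g(10) = mex{0,1,2} = 3
So g(10) = 3.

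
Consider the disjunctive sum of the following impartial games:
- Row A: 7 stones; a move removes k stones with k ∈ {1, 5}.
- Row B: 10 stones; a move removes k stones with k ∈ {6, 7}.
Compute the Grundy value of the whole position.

0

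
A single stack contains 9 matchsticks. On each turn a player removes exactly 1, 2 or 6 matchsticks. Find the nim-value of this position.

Build the Grundy sequence with g(k) = mex{g(k−s) : s ∈ {1, 2, 6}, s ≤ k}:
k:     0  1  2  3  4  5  6  7  8  9
g(k):  0  1  2  0  1  2  3  0  1  2
So g(9) = 2.

2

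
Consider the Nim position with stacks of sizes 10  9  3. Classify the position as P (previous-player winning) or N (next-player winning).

Nim-sum: 10 ⊕ 9 ⊕ 3 = 0.
The nim-sum is 0, so this is a P-position: the player to move is in a losing position under optimal play.

P-position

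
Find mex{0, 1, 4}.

2

The values 0, 1 are all present; 2 is the first non-negative integer missing from the set.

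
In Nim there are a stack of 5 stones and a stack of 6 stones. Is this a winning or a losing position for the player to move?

Winning position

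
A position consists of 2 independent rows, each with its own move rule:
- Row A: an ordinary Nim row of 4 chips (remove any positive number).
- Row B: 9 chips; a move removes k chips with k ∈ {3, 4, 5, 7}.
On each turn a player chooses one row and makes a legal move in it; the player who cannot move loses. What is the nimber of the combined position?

7

Row A is a plain Nim row of size 4, so its Grundy value is 4.
Grundy values for row B (subtraction set {3, 4, 5, 7}):
k:     0  1  2  3  4  5  6  7  8  9
g(k):  0  0  0  1  1  1  2  2  2  3
So g(9) = 3.
The value of a disjunctive sum is the nim-sum of the parts.
Combined value = 4 XOR 3 = 7.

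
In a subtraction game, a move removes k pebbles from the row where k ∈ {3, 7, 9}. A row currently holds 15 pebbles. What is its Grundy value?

1

Build the Grundy sequence with g(k) = mex{g(k−s) : s ∈ {3, 7, 9}, s ≤ k}:
k:     0  1  2  3  4  5  6  7  8  9 10 11 12 13 14 15
g(k):  0  0  0  1  1  1  0  2  2  1  3  3  0  2  0  1
So g(15) = 1.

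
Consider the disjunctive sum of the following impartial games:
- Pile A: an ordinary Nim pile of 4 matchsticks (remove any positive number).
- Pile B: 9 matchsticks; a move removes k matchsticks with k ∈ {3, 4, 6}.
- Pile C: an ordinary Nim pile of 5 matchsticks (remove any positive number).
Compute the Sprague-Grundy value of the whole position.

1

Pile A is a plain Nim pile of size 4, so its Grundy value is 4.
For pile B, compute g(0), g(1), … with moves {3, 4, 6}:
g(0) = mex{} = 0
g(1) = mex{} = 0
g(2) = mex{} = 0
g(3) = mex{0} = 1
g(4) = mex{0} = 1
g(5) = mex{0} = 1
g(6) = mex{0,1} = 2
g(7) = mex{0,1} = 2
g(8) = mex{0,1} = 2
g(9) = mex{1,2} = 0
So g(9) = 0.
Pile C is a plain Nim pile of size 5, so its Grundy value is 5.
The value of a disjunctive sum is the nim-sum of the parts.
Combined value = 4 XOR 0 XOR 5 = 1.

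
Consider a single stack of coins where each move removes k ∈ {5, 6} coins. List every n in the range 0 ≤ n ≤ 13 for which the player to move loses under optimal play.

0, 1, 2, 3, 4, 11, 12, 13

Compute g(0), g(1), … for moves {5, 6}:
g(0) = mex{} = 0
g(1) = mex{} = 0
g(2) = mex{} = 0
g(3) = mex{} = 0
g(4) = mex{} = 0
g(5) = mex{0} = 1
g(6) = mex{0} = 1
g(7) = mex{0} = 1
g(8) = mex{0} = 1
g(9) = mex{0} = 1
g(10) = mex{0,1} = 2
g(11) = mex{1} = 0
g(12) = mex{1} = 0
g(13) = mex{1} = 0
The P-positions (g = 0) in 0..13 are 0, 1, 2, 3, 4, 11, 12, 13.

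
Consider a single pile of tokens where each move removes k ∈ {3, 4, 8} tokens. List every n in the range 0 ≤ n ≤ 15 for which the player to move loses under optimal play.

0, 1, 2, 7, 12, 13, 14

Compute g(0), g(1), … for moves {3, 4, 8}:
k:     0  1  2  3  4  5  6  7  8  9 10 11 12 13 14 15
g(k):  0  0  0  1  1  1  2  0  2  3  1  3  0  0  0  1
The P-positions (g = 0) in 0..15 are 0, 1, 2, 7, 12, 13, 14.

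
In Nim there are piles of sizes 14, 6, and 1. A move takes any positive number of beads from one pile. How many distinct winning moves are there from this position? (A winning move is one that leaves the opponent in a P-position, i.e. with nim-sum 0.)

1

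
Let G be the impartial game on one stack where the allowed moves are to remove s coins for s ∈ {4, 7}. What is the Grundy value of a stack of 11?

0

Build the Grundy sequence with g(k) = mex{g(k−s) : s ∈ {4, 7}, s ≤ k}:
k:     0  1  2  3  4  5  6  7  8  9 10 11
g(k):  0  0  0  0  1  1  1  1  2  2  2  0
So g(11) = 0.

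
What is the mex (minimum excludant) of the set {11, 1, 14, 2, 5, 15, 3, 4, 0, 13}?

The values 0, 1, 2, 3, 4, 5 are all present; 6 is the first non-negative integer missing from the set.

6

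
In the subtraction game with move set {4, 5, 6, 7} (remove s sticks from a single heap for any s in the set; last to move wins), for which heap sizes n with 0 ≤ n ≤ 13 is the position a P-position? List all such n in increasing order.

0, 1, 2, 3, 11, 12, 13

Compute g(0), g(1), … for moves {4, 5, 6, 7}:
g(0) = mex{} = 0
g(1) = mex{} = 0
g(2) = mex{} = 0
g(3) = mex{} = 0
g(4) = mex{0} = 1
g(5) = mex{0} = 1
g(6) = mex{0} = 1
g(7) = mex{0} = 1
g(8) = mex{0,1} = 2
g(9) = mex{0,1} = 2
g(10) = mex{0,1} = 2
g(11) = mex{1} = 0
g(12) = mex{1,2} = 0
g(13) = mex{1,2} = 0
The P-positions (g = 0) in 0..13 are 0, 1, 2, 3, 11, 12, 13.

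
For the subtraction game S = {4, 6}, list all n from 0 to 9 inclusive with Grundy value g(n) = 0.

0, 1, 2, 3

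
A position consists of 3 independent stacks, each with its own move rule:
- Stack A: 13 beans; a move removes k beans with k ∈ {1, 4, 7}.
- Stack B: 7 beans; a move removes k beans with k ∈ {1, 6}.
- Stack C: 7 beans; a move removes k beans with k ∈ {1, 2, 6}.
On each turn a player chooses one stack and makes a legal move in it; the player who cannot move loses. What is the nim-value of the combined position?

0

Build the Grundy sequence for stack A with g(k) = mex{g(k−s) : s ∈ {1, 4, 7}, s ≤ k}:
k:     0  1  2  3  4  5  6  7  8  9 10 11 12 13
g(k):  0  1  0  1  2  0  1  2  0  1  0  1  2  0
So g(13) = 0.
Grundy values for stack B (subtraction set {1, 6}):
g(0) = mex{} = 0
g(1) = mex{0} = 1
g(2) = mex{1} = 0
g(3) = mex{0} = 1
g(4) = mex{1} = 0
g(5) = mex{0} = 1
g(6) = mex{0,1} = 2
g(7) = mex{1,2} = 0
So g(7) = 0.
Build the Grundy sequence for stack C with g(k) = mex{g(k−s) : s ∈ {1, 2, 6}, s ≤ k}:
k:     0  1  2  3  4  5  6  7
g(k):  0  1  2  0  1  2  3  0
So g(7) = 0.
The value of a disjunctive sum is the nim-sum of the parts.
Combined value = 0 ⊕ 0 ⊕ 0 = 0.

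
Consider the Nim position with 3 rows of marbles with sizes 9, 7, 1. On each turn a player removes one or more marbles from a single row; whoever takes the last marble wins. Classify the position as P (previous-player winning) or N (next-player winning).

Write each in binary and XOR column by column:
  1001  (9)
  0111  (7)
  0001  (1)
  ----
  1111  (15)
The nim-sum is 15 ≠ 0, so this is an N-position: the player to move can win.

N-position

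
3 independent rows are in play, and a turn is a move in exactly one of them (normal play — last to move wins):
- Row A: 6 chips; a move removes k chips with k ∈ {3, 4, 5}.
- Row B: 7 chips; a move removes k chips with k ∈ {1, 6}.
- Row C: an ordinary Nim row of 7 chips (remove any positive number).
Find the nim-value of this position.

5

Grundy values for row A (subtraction set {3, 4, 5}):
g(0) = mex{} = 0
g(1) = mex{} = 0
g(2) = mex{} = 0
g(3) = mex{0} = 1
g(4) = mex{0} = 1
g(5) = mex{0} = 1
g(6) = mex{0,1} = 2
So g(6) = 2.
Build the Grundy sequence for row B with g(k) = mex{g(k−s) : s ∈ {1, 6}, s ≤ k}:
k:     0  1  2  3  4  5  6  7
g(k):  0  1  0  1  0  1  2  0
So g(7) = 0.
Row C is a plain Nim row of size 7, so its Grundy value is 7.
The value of a disjunctive sum is the nim-sum of the parts.
Combined value = 2 XOR 0 XOR 7 = 5.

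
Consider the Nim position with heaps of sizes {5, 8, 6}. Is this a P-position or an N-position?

Compute the nim-sum pairwise:
5 ^ 8 = 13
13 ^ 6 = 11
The nim-sum is 11 ≠ 0, so this is an N-position: the player to move can win.

N-position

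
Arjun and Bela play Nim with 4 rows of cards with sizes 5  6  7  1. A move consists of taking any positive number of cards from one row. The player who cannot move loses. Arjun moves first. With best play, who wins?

Compute the nim-sum pairwise:
5 ⊕ 6 = 3
3 ⊕ 7 = 4
4 ⊕ 1 = 5
The nim-sum is 5 ≠ 0, so this is an N-position: the player to move can win; Arjun has a winning move.

Arjun wins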